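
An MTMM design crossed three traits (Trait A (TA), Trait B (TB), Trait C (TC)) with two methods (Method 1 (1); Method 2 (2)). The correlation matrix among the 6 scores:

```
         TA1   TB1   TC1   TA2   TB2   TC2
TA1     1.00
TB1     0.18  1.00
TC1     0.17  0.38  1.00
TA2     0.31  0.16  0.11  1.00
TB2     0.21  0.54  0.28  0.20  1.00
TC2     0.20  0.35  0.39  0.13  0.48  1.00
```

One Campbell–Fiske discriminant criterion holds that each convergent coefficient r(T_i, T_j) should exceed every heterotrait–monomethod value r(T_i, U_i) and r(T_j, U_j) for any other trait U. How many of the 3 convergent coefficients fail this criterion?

1

Checking each validity diagonal entry against its comparison values:
TA (methods 1·2): 0.31 vs {0.18, 0.20, 0.17, 0.13} → pass.
TB (methods 1·2): 0.54 vs {0.18, 0.20, 0.38, 0.48} → pass.
TC (methods 1·2): 0.39 vs {0.17, 0.13, 0.38, 0.48} → fail.
1 of 3 fail.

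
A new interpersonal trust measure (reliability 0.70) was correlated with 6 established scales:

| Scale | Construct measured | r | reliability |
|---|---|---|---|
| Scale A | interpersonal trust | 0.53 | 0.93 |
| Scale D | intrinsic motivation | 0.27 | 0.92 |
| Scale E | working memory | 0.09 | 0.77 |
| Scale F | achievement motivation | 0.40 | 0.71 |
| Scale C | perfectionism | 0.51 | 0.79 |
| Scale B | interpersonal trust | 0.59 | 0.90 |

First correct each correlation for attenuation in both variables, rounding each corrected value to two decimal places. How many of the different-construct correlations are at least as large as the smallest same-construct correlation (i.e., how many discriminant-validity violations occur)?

Disattenuated r (r / √(r_scale · r_new)):
  Scale A (conv): 0.53 / √(0.93·0.70) = 0.66
  Scale D (disc): 0.27 / √(0.92·0.70) = 0.34
  Scale E (disc): 0.09 / √(0.77·0.70) = 0.12
  Scale F (disc): 0.40 / √(0.71·0.70) = 0.57
  Scale C (disc): 0.51 / √(0.79·0.70) = 0.69
  Scale B (conv): 0.59 / √(0.90·0.70) = 0.74
Smallest convergent = 0.66. Discriminant values: 0.34, 0.12, 0.57, 0.69; count ≥ 0.66 → 1.

1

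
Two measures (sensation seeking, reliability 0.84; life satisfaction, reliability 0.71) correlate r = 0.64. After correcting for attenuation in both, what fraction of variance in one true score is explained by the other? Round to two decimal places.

Disattenuated r = 0.64 / √(0.84 × 0.71) = 0.64 / 0.7723 = 0.8287.
Shared true-score variance = 0.8287² = 0.6867 ≈ 0.69.

0.69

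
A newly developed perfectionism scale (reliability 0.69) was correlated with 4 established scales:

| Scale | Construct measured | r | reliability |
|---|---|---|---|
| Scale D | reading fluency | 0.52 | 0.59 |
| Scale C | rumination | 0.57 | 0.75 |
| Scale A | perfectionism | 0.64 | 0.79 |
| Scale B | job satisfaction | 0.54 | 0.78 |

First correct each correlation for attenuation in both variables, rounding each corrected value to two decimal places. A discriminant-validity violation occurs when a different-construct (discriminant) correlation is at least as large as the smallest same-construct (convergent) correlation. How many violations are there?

Disattenuated r (r / √(r_scale · r_new)):
  Scale D (disc): 0.52 / √(0.59·0.69) = 0.81
  Scale C (disc): 0.57 / √(0.75·0.69) = 0.79
  Scale A (conv): 0.64 / √(0.79·0.69) = 0.87
  Scale B (disc): 0.54 / √(0.78·0.69) = 0.74
Smallest convergent = 0.87. Discriminant values: 0.81, 0.79, 0.74; count ≥ 0.87 → 0.

0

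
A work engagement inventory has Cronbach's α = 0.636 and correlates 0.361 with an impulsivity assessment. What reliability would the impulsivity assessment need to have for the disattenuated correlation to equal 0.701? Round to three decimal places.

r_true = r_obs / √(r_xx · r_yy) ⇒ 0.701 = 0.361 / √(0.636 · r_yy).
√(0.636 · r_yy) = 0.361 / 0.701 = 0.5150; 0.636 · r_yy = 0.2652; r_yy = 0.2652 / 0.636 ≈ 0.417.

0.417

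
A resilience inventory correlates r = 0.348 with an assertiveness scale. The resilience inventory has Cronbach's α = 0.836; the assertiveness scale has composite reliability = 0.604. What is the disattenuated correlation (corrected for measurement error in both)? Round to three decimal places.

r_true = r_obs / √(r_xx · r_yy) = 0.348 / √(0.836 × 0.604) = 0.348 / √0.504944 = 0.348 / 0.7106 ≈ 0.490.

0.490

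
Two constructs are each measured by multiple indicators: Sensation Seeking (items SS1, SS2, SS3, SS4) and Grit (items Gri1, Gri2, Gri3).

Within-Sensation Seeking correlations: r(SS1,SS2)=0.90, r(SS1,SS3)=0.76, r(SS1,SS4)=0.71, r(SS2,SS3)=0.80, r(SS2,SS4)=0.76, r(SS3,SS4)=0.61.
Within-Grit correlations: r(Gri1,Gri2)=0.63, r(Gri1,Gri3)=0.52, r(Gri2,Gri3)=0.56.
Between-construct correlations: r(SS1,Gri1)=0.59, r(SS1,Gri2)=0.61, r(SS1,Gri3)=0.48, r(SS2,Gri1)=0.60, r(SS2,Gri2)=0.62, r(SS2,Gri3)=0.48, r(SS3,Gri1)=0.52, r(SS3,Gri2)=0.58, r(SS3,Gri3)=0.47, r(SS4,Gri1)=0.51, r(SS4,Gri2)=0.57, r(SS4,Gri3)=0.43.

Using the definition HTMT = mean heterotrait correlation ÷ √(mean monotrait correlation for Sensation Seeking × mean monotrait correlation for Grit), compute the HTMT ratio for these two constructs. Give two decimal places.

Between-construct mean = 6.46/12 = 0.5383.
Mean within-SS = 4.54/6 = 0.7567; mean within-Gri = 1.71/3 = 0.5700.
Geometric mean = √(0.7567 × 0.5700) = 0.6567.
HTMT = 0.5383 / 0.6567 = 0.82.

0.82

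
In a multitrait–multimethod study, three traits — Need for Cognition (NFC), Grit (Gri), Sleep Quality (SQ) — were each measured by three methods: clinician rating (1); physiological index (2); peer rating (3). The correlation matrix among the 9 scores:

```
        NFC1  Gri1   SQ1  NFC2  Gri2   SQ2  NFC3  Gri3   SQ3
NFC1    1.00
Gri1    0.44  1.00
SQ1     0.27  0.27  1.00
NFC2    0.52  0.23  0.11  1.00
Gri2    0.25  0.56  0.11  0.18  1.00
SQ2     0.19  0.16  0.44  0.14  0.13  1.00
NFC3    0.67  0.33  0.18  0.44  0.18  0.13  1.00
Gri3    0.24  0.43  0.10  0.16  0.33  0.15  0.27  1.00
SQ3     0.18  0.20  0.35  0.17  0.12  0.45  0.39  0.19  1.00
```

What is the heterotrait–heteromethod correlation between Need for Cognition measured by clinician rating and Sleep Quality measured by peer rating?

Different traits and methods: r(NFC1, SQ3) = 0.18.

0.18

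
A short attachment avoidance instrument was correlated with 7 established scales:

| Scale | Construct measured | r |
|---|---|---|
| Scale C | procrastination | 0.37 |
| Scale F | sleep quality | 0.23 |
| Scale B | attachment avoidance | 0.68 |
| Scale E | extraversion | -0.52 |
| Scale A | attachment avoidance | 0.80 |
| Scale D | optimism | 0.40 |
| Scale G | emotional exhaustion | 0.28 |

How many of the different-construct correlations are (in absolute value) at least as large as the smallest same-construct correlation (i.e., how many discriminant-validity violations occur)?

Convergent (same construct = attachment avoidance): Scale B, Scale A.
Smallest convergent = 0.68. Discriminant |r|: 0.37, 0.23, 0.52, 0.40, 0.28; count ≥ 0.68 → 0.

0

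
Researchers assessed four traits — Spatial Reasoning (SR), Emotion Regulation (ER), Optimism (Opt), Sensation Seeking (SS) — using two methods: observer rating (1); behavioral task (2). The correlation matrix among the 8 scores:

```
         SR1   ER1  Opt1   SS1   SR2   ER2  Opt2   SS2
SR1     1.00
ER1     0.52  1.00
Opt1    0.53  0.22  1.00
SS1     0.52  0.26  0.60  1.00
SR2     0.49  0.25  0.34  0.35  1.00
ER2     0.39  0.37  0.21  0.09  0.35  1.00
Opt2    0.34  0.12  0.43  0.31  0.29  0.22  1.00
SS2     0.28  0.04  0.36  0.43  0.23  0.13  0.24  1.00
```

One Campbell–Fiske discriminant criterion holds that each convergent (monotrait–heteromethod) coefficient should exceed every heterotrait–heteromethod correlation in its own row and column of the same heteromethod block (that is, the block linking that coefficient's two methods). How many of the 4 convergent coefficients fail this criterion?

1

Convergent coefficients and their comparison sets:
SR (methods 1·2): 0.49 vs {0.39, 0.25, 0.34, 0.34, 0.28, 0.35} → pass.
ER (methods 1·2): 0.37 vs {0.25, 0.39, 0.12, 0.21, 0.04, 0.09} → fail.
Opt (methods 1·2): 0.43 vs {0.34, 0.34, 0.21, 0.12, 0.36, 0.31} → pass.
SS (methods 1·2): 0.43 vs {0.35, 0.28, 0.09, 0.04, 0.31, 0.36} → pass.
1 of 4 fail.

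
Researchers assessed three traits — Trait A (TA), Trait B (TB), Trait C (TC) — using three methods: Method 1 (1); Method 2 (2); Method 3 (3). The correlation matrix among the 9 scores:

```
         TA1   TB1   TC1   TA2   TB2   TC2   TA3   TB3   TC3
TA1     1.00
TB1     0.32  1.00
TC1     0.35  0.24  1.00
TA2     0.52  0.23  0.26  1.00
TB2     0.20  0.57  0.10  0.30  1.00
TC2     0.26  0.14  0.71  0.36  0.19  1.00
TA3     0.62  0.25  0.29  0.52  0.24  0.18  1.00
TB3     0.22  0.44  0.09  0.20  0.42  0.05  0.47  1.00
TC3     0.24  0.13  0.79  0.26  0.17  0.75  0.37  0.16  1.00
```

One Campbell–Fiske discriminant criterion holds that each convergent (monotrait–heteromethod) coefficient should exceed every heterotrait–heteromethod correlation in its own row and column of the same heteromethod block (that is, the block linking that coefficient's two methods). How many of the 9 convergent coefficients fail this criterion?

0

Checking each validity diagonal entry against its comparison values:
TA (methods 1·2): 0.52 vs {0.20, 0.23, 0.26, 0.26} → pass.
TA (methods 1·3): 0.62 vs {0.22, 0.25, 0.24, 0.29} → pass.
TA (methods 2·3): 0.52 vs {0.20, 0.24, 0.26, 0.18} → pass.
TB (methods 1·2): 0.57 vs {0.23, 0.20, 0.14, 0.10} → pass.
TB (methods 1·3): 0.44 vs {0.25, 0.22, 0.13, 0.09} → pass.
TB (methods 2·3): 0.42 vs {0.24, 0.20, 0.17, 0.05} → pass.
TC (methods 1·2): 0.71 vs {0.26, 0.26, 0.10, 0.14} → pass.
TC (methods 1·3): 0.79 vs {0.29, 0.24, 0.09, 0.13} → pass.
TC (methods 2·3): 0.75 vs {0.18, 0.26, 0.05, 0.17} → pass.
0 of 9 fail.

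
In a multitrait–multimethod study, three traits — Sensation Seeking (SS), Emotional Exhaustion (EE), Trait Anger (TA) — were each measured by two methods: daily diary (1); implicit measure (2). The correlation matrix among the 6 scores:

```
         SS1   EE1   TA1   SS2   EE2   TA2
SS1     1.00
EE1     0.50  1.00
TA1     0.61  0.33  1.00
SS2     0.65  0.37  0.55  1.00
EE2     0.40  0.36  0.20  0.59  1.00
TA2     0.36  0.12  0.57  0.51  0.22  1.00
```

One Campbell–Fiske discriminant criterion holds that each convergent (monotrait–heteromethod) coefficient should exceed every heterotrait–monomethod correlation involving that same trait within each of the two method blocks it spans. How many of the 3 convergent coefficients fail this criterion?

Checking each validity diagonal entry against its comparison values:
SS (methods 1·2): 0.65 vs {0.50, 0.59, 0.61, 0.51} → pass.
EE (methods 1·2): 0.36 vs {0.50, 0.59, 0.33, 0.22} → fail.
TA (methods 1·2): 0.57 vs {0.61, 0.51, 0.33, 0.22} → fail.
2 of 3 fail.

2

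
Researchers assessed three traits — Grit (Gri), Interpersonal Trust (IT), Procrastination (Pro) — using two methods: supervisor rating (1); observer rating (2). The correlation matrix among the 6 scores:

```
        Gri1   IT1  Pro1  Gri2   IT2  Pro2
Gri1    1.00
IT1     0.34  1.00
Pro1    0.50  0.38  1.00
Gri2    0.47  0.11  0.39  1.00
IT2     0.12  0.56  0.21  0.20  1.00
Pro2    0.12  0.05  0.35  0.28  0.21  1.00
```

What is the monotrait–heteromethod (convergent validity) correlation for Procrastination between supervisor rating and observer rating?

Same trait (Pro), different methods: r(Pro1, Pro2) = 0.35.

0.35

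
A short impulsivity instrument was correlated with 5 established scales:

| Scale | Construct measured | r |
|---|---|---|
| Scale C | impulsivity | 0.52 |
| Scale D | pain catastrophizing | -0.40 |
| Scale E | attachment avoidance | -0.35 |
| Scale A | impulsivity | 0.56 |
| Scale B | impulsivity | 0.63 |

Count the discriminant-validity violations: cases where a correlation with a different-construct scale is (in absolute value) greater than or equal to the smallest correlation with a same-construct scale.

Convergent (same construct = impulsivity): Scale C, Scale A, Scale B.
Smallest convergent = 0.52. Discriminant |r|: 0.40, 0.35; count ≥ 0.52 → 0.

0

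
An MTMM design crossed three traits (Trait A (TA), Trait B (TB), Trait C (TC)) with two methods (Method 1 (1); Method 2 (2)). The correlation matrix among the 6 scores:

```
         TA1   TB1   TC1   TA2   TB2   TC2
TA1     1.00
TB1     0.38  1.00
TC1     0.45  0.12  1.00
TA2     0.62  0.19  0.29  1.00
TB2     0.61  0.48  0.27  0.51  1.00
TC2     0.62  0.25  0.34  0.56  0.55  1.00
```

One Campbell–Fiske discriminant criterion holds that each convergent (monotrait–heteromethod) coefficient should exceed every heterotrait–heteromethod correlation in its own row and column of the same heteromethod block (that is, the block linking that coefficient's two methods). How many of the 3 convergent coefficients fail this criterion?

3

Each convergent coefficient versus the relevant comparison correlations:
TA (methods 1·2): 0.62 vs {0.61, 0.19, 0.62, 0.29} → fail.
TB (methods 1·2): 0.48 vs {0.19, 0.61, 0.25, 0.27} → fail.
TC (methods 1·2): 0.34 vs {0.29, 0.62, 0.27, 0.25} → fail.
3 of 3 fail.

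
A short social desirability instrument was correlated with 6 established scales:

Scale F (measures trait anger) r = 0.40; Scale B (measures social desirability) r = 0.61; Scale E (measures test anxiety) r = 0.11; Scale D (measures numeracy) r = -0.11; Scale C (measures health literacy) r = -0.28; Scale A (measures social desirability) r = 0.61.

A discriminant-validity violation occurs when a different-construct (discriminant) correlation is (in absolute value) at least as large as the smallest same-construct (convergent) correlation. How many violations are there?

0

Convergent (same construct = social desirability): Scale B, Scale A.
Smallest convergent = 0.61. Discriminant |r|: 0.40, 0.11, 0.11, 0.28; count ≥ 0.61 → 0.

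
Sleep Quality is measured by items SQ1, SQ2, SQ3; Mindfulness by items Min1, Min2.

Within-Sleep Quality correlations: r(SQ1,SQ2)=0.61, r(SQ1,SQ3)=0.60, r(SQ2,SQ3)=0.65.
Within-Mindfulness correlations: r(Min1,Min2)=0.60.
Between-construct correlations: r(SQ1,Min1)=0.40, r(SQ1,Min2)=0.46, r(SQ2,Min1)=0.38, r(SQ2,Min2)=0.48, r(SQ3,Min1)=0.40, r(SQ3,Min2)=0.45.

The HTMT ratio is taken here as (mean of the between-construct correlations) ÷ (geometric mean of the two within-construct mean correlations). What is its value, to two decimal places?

0.70

Between-construct mean = 2.57/6 = 0.4283.
Mean within-SQ = 1.86/3 = 0.6200; mean within-Min = 0.60/1 = 0.6000.
Geometric mean = √(0.6200 × 0.6000) = 0.6099.
HTMT = 0.4283 / 0.6099 = 0.70.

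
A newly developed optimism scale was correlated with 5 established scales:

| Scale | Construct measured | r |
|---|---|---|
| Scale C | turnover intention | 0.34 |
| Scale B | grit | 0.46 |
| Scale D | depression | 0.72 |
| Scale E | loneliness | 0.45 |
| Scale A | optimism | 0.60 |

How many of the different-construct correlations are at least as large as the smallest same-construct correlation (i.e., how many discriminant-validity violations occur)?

Convergent (same construct = optimism): Scale A.
Smallest convergent = 0.60. Discriminant values: 0.34, 0.46, 0.72, 0.45; count ≥ 0.60 → 1.

1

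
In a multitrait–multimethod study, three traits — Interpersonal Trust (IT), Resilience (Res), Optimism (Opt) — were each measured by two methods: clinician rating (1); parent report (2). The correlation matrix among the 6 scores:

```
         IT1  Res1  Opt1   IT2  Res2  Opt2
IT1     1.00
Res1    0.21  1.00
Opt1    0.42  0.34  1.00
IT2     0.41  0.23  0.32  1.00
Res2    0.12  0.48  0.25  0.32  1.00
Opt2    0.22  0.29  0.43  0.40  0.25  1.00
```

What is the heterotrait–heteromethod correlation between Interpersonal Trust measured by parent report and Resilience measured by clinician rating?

0.23

Different traits and methods: r(IT2, Res1) = 0.23.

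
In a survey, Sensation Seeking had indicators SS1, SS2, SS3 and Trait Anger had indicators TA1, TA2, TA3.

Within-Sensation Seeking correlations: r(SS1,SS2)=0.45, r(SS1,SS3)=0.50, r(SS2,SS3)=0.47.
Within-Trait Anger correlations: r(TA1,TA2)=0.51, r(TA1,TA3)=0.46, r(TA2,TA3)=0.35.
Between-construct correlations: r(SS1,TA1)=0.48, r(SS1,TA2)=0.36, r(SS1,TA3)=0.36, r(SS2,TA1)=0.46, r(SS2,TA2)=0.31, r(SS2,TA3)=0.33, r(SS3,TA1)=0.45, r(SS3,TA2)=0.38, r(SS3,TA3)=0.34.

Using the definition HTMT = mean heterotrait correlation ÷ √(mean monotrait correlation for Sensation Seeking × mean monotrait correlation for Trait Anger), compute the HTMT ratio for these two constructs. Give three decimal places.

0.845

Mean heterotrait r = 3.47/9 = 0.3856.
Mean within-SS = 1.42/3 = 0.4733; mean within-TA = 1.32/3 = 0.4400.
Geometric mean = √(0.4733 × 0.4400) = 0.4563.
HTMT = 0.3856 / 0.4563 = 0.845.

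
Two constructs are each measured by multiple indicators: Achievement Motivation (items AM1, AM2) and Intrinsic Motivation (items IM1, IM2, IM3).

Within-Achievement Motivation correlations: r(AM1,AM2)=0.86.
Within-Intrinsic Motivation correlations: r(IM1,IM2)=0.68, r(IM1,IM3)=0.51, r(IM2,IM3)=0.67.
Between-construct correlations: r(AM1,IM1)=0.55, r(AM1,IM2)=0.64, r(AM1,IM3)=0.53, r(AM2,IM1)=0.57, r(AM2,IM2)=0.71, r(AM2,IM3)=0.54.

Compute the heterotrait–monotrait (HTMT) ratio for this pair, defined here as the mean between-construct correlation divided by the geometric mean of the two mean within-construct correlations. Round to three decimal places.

Between-construct mean = 3.54/6 = 0.5900.
Mean within-AM = 0.86/1 = 0.8600; mean within-IM = 1.86/3 = 0.6200.
Geometric mean = √(0.8600 × 0.6200) = 0.7302.
HTMT = 0.5900 / 0.7302 = 0.808.

0.808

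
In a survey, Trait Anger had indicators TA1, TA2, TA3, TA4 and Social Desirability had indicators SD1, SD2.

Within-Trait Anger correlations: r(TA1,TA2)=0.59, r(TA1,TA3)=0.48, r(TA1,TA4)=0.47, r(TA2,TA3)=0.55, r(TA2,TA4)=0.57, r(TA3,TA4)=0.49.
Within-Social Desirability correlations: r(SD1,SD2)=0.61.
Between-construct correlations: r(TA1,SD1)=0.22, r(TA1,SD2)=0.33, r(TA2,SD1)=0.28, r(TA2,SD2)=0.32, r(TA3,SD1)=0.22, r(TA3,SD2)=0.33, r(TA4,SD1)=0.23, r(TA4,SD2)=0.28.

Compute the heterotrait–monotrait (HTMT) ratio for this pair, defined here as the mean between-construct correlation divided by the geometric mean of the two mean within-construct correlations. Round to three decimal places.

0.488

Mean between = 2.21/8 = 0.2763.
Mean within-TA = 3.15/6 = 0.5250; mean within-SD = 0.61/1 = 0.6100.
Geometric mean = √(0.5250 × 0.6100) = 0.5659.
HTMT = 0.2763 / 0.5659 = 0.488.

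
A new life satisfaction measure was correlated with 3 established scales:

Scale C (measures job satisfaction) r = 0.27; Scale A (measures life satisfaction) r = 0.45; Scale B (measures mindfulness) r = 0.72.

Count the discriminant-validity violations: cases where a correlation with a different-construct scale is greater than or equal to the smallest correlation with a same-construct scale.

1

Convergent (same construct = life satisfaction): Scale A.
Smallest convergent = 0.45. Discriminant values: 0.27, 0.72; count ≥ 0.45 → 1.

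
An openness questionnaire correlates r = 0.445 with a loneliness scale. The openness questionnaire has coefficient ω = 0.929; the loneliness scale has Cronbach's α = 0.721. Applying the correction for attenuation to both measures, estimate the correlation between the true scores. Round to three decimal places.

r_true = r_obs / √(r_xx · r_yy) = 0.445 / √(0.929 × 0.721) = 0.445 / √0.669809 = 0.445 / 0.8184 ≈ 0.544.

0.544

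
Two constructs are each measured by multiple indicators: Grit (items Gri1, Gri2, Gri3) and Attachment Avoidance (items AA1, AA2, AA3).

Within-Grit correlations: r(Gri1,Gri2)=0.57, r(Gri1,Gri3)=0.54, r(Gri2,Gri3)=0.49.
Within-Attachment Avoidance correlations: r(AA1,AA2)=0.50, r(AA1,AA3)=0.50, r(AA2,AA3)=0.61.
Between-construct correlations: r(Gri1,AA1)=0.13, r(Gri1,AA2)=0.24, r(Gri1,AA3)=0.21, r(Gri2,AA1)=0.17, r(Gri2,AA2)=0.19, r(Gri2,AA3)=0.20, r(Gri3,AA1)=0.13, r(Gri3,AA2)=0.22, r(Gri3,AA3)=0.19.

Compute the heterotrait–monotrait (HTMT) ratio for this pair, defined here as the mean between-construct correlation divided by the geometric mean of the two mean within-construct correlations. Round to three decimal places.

Between-construct mean = 1.68/9 = 0.1867.
Mean within-Gri = 1.60/3 = 0.5333; mean within-AA = 1.61/3 = 0.5367.
Geometric mean = √(0.5333 × 0.5367) = 0.5350.
HTMT = 0.1867 / 0.5350 = 0.349.

0.349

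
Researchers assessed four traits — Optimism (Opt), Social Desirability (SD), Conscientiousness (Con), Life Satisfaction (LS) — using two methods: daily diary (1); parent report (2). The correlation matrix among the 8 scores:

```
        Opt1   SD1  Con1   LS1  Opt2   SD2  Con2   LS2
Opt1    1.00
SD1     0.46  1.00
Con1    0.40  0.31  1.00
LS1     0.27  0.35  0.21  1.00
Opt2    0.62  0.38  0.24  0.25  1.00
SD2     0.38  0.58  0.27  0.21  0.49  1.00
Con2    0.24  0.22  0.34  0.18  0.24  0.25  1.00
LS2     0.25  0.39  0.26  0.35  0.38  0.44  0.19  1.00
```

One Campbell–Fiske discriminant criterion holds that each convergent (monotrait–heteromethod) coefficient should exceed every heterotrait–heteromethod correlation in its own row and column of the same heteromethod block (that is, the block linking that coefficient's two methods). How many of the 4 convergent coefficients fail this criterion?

1

Each convergent coefficient versus the relevant comparison correlations:
Opt (methods 1·2): 0.62 vs {0.38, 0.38, 0.24, 0.24, 0.25, 0.25} → pass.
SD (methods 1·2): 0.58 vs {0.38, 0.38, 0.22, 0.27, 0.39, 0.21} → pass.
Con (methods 1·2): 0.34 vs {0.24, 0.24, 0.27, 0.22, 0.26, 0.18} → pass.
LS (methods 1·2): 0.35 vs {0.25, 0.25, 0.21, 0.39, 0.18, 0.26} → fail.
1 of 4 fail.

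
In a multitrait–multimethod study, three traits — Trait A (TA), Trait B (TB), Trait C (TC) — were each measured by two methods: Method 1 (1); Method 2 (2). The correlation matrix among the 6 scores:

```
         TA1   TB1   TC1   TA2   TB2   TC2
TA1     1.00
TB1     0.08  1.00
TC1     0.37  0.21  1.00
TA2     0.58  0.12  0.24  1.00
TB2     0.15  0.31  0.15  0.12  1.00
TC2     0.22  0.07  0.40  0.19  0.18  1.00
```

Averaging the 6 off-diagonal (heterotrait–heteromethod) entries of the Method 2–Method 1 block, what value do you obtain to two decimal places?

0.16

HTHM values (method 2 × method 1): 0.12, 0.24, 0.15, 0.15, 0.22, 0.07; mean = 0.95/6 = 0.16.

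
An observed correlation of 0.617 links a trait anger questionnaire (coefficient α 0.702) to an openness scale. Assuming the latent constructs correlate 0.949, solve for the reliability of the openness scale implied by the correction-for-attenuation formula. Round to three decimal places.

0.602

r_true = r_obs / √(r_xx · r_yy) ⇒ 0.949 = 0.617 / √(0.702 · r_yy).
√(0.702 · r_yy) = 0.617 / 0.949 = 0.6502; 0.702 · r_yy = 0.4228; r_yy = 0.4228 / 0.702 ≈ 0.602.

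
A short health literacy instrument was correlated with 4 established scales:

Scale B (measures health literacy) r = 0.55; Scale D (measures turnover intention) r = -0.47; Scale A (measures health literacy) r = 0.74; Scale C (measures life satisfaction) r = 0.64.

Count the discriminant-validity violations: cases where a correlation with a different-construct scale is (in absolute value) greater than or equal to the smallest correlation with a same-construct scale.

Convergent (same construct = health literacy): Scale B, Scale A.
Smallest convergent = 0.55. Discriminant |r|: 0.47, 0.64; count ≥ 0.55 → 1.

1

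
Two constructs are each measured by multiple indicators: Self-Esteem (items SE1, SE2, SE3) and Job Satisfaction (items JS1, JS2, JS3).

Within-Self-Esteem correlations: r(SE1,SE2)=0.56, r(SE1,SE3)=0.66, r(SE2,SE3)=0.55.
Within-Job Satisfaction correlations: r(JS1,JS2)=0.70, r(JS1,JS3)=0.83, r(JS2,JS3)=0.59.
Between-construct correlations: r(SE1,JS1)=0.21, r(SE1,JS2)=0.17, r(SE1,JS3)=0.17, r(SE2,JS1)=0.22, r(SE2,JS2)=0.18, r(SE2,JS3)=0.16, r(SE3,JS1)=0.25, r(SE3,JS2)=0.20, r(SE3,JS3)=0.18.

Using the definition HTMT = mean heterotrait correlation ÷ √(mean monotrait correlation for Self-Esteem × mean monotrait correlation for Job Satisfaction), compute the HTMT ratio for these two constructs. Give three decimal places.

Between-construct mean = 1.74/9 = 0.1933.
Mean within-SE = 1.77/3 = 0.5900; mean within-JS = 2.12/3 = 0.7067.
Geometric mean = √(0.5900 × 0.7067) = 0.6457.
HTMT = 0.1933 / 0.6457 = 0.299.

0.299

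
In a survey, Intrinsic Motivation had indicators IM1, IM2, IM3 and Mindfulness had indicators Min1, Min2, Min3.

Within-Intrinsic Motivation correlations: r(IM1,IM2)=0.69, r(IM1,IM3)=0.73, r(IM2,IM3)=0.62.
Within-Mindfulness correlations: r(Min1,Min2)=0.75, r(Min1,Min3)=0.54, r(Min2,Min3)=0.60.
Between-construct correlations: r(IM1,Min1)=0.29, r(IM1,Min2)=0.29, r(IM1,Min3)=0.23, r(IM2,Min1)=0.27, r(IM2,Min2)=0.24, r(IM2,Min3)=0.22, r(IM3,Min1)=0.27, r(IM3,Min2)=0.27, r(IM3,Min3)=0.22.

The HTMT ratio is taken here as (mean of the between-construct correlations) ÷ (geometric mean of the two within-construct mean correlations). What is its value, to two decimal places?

0.39

Mean heterotrait r = 2.30/9 = 0.2556.
Mean within-IM = 2.04/3 = 0.6800; mean within-Min = 1.89/3 = 0.6300.
Geometric mean = √(0.6800 × 0.6300) = 0.6545.
HTMT = 0.2556 / 0.6545 = 0.39.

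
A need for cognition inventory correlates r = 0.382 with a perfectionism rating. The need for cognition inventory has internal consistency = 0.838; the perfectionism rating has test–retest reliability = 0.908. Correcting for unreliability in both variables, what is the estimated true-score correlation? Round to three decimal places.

0.438

r_true = r_obs / √(r_xx · r_yy) = 0.382 / √(0.838 × 0.908) = 0.382 / √0.760904 = 0.382 / 0.8723 ≈ 0.438.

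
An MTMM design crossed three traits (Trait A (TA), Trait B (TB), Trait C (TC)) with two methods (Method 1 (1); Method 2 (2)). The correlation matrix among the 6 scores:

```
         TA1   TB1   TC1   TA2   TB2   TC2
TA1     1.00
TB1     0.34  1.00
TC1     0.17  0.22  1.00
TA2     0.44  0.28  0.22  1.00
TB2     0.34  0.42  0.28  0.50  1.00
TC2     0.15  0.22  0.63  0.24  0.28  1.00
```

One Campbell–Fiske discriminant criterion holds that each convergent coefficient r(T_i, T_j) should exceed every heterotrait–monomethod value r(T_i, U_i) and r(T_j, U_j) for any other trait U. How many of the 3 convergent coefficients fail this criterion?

Checking each validity diagonal entry against its comparison values:
TA (methods 1·2): 0.44 vs {0.34, 0.50, 0.17, 0.24} → fail.
TB (methods 1·2): 0.42 vs {0.34, 0.50, 0.22, 0.28} → fail.
TC (methods 1·2): 0.63 vs {0.17, 0.24, 0.22, 0.28} → pass.
2 of 3 fail.

2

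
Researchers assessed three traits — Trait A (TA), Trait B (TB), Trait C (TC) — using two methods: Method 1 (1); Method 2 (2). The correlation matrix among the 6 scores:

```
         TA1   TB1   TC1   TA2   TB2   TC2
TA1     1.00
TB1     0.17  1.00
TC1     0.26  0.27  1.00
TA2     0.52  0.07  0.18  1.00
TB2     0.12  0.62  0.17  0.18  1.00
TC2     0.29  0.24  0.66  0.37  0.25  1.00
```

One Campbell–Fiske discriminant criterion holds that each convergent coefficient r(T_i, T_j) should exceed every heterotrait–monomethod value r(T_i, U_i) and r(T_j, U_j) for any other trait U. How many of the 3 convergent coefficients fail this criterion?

0

Convergent coefficients and their comparison sets:
TA (methods 1·2): 0.52 vs {0.17, 0.18, 0.26, 0.37} → pass.
TB (methods 1·2): 0.62 vs {0.17, 0.18, 0.27, 0.25} → pass.
TC (methods 1·2): 0.66 vs {0.26, 0.37, 0.27, 0.25} → pass.
0 of 3 fail.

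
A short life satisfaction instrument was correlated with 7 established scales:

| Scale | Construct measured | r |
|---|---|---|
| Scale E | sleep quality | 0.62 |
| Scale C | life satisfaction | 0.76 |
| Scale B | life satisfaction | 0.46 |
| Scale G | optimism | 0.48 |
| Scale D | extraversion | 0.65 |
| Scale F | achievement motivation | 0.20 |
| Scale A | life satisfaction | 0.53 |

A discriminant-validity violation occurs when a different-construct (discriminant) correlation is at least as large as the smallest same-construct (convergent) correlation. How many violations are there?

Convergent (same construct = life satisfaction): Scale C, Scale B, Scale A.
Smallest convergent = 0.46. Discriminant values: 0.62, 0.48, 0.65, 0.20; count ≥ 0.46 → 3.

3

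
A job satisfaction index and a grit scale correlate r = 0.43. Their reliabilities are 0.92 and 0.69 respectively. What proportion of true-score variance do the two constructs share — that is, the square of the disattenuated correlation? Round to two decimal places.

Disattenuated r = 0.43 / √(0.92 × 0.69) = 0.43 / 0.7967 = 0.5397.
Shared true-score variance = 0.5397² = 0.2913 ≈ 0.29.

0.29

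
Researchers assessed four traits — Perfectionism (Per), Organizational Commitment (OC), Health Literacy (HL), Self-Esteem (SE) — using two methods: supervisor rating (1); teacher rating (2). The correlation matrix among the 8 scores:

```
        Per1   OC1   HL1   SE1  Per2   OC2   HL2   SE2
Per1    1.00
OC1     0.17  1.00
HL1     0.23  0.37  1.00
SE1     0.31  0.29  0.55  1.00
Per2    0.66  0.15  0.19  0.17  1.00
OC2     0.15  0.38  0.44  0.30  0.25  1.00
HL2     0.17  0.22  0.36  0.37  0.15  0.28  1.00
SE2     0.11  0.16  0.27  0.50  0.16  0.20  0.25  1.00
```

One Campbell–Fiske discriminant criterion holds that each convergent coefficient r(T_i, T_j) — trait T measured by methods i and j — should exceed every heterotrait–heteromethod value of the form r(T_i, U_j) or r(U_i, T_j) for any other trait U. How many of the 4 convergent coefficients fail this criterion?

Convergent coefficients and their comparison sets:
Per (methods 1·2): 0.66 vs {0.15, 0.15, 0.17, 0.19, 0.11, 0.17} → pass.
OC (methods 1·2): 0.38 vs {0.15, 0.15, 0.22, 0.44, 0.16, 0.30} → fail.
HL (methods 1·2): 0.36 vs {0.19, 0.17, 0.44, 0.22, 0.27, 0.37} → fail.
SE (methods 1·2): 0.50 vs {0.17, 0.11, 0.30, 0.16, 0.37, 0.27} → pass.
2 of 4 fail.

2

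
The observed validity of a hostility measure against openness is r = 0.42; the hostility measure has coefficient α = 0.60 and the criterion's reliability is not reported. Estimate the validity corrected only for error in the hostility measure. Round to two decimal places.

0.54

Single correction: r_c = r_obs / √r_xx = 0.42 / √0.60 = 0.42 / 0.7746 ≈ 0.54.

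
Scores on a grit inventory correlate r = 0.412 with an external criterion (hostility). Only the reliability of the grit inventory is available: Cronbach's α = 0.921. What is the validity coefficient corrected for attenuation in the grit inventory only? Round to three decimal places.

Single correction: r_c = r_obs / √r_xx = 0.412 / √0.921 = 0.412 / 0.9597 ≈ 0.429.

0.429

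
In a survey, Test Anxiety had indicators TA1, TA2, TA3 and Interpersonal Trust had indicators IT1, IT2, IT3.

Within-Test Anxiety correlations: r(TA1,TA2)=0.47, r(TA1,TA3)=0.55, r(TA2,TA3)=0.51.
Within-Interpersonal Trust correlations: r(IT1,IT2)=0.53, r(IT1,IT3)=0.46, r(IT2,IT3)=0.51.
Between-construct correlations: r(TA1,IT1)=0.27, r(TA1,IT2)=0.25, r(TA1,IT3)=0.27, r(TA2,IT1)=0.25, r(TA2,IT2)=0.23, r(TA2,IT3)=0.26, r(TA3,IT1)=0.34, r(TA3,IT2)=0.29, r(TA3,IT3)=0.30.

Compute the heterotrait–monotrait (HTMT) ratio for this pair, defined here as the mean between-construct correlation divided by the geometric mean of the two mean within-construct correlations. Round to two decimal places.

Mean heterotrait r = 2.46/9 = 0.2733.
Mean within-TA = 1.53/3 = 0.5100; mean within-IT = 1.50/3 = 0.5000.
Geometric mean = √(0.5100 × 0.5000) = 0.5050.
HTMT = 0.2733 / 0.5050 = 0.54.

0.54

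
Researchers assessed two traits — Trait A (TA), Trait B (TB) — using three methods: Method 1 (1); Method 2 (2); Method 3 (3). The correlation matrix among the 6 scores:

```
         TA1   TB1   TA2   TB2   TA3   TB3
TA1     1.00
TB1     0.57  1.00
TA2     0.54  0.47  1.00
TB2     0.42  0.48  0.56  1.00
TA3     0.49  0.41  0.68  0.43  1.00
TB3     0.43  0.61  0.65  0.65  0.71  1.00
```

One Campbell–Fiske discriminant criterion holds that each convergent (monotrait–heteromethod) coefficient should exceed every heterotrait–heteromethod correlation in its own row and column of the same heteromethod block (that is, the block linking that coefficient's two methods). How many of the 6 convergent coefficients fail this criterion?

1

Checking each validity diagonal entry against its comparison values:
TA (methods 1·2): 0.54 vs {0.42, 0.47} → pass.
TA (methods 1·3): 0.49 vs {0.43, 0.41} → pass.
TA (methods 2·3): 0.68 vs {0.65, 0.43} → pass.
TB (methods 1·2): 0.48 vs {0.47, 0.42} → pass.
TB (methods 1·3): 0.61 vs {0.41, 0.43} → pass.
TB (methods 2·3): 0.65 vs {0.43, 0.65} → fail.
1 of 6 fail.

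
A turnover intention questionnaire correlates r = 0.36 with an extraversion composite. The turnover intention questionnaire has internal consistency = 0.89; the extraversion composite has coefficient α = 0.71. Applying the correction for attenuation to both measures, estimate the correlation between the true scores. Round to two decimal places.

r_true = r_obs / √(r_xx · r_yy) = 0.36 / √(0.89 × 0.71) = 0.36 / √0.6319 = 0.36 / 0.7949 ≈ 0.45.

0.45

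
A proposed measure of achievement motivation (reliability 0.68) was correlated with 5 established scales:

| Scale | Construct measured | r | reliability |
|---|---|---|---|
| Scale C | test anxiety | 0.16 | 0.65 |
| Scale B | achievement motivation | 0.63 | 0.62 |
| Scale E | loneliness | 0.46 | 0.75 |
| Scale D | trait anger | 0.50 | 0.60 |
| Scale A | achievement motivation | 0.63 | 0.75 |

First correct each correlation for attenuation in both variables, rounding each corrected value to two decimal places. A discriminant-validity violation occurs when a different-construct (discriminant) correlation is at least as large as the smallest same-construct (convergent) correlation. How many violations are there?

Disattenuated r (r / √(r_scale · r_new)):
  Scale C (disc): 0.16 / √(0.65·0.68) = 0.24
  Scale B (conv): 0.63 / √(0.62·0.68) = 0.97
  Scale E (disc): 0.46 / √(0.75·0.68) = 0.64
  Scale D (disc): 0.50 / √(0.60·0.68) = 0.78
  Scale A (conv): 0.63 / √(0.75·0.68) = 0.88
Smallest convergent = 0.88. Discriminant values: 0.24, 0.64, 0.78; count ≥ 0.88 → 0.

0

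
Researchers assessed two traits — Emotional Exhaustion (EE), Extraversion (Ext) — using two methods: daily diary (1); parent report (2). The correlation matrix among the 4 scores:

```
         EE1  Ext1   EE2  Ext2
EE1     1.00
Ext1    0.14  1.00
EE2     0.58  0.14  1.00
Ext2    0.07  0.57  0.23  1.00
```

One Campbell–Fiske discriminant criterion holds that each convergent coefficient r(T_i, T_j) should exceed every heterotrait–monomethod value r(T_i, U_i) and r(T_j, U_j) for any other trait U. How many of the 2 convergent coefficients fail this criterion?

0

Convergent coefficients and their comparison sets:
EE (methods 1·2): 0.58 vs {0.14, 0.23} → pass.
Ext (methods 1·2): 0.57 vs {0.14, 0.23} → pass.
0 of 2 fail.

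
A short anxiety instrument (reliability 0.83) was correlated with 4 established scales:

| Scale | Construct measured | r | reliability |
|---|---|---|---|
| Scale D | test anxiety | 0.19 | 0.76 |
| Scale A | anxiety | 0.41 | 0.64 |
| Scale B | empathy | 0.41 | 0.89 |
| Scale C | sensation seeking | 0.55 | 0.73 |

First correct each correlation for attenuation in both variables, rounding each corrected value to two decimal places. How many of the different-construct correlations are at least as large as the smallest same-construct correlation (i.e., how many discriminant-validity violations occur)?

Disattenuated r (r / √(r_scale · r_new)):
  Scale D (disc): 0.19 / √(0.76·0.83) = 0.24
  Scale A (conv): 0.41 / √(0.64·0.83) = 0.56
  Scale B (disc): 0.41 / √(0.89·0.83) = 0.48
  Scale C (disc): 0.55 / √(0.73·0.83) = 0.71
Smallest convergent = 0.56. Discriminant values: 0.24, 0.48, 0.71; count ≥ 0.56 → 1.

1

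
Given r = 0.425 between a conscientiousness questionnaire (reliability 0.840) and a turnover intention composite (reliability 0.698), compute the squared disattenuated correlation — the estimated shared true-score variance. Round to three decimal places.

0.308

Disattenuated r = 0.425 / √(0.840 × 0.698) = 0.425 / 0.7657 = 0.5550.
Shared true-score variance = 0.5550² = 0.3080 ≈ 0.308.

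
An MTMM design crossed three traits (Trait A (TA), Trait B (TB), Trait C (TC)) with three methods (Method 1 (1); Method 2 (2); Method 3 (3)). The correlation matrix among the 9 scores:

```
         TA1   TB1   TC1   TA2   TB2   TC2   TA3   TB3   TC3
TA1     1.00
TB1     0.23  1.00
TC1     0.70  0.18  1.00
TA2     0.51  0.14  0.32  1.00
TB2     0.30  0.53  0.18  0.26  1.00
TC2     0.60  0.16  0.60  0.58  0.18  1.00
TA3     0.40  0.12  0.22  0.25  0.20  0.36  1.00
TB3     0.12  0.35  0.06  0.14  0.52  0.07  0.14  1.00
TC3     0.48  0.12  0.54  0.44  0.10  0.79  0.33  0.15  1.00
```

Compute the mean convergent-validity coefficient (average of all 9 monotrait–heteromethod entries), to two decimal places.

Convergent values: 0.51, 0.40, 0.25, 0.53, 0.35, 0.52, 0.60, 0.54, 0.79; mean = 4.49/9 = 0.50.

0.50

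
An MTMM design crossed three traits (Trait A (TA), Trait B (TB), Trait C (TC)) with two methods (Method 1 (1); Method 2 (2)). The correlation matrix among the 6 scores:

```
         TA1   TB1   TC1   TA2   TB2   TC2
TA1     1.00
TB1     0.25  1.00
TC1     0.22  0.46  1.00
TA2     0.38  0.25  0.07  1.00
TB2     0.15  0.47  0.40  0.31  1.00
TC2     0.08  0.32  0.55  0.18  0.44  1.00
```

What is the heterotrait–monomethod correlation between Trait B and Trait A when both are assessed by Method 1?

0.25

Different traits, same method: r(TB1, TA1) = 0.25.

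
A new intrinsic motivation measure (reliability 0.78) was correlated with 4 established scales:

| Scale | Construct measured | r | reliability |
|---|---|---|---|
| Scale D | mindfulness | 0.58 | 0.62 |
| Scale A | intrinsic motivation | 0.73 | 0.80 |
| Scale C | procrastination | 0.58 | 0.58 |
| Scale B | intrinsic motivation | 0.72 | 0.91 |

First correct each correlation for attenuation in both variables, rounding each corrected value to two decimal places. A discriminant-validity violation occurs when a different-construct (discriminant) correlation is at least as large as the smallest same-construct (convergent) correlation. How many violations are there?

Disattenuated r (r / √(r_scale · r_new)):
  Scale D (disc): 0.58 / √(0.62·0.78) = 0.83
  Scale A (conv): 0.73 / √(0.80·0.78) = 0.92
  Scale C (disc): 0.58 / √(0.58·0.78) = 0.86
  Scale B (conv): 0.72 / √(0.91·0.78) = 0.85
Smallest convergent = 0.85. Discriminant values: 0.83, 0.86; count ≥ 0.85 → 1.

1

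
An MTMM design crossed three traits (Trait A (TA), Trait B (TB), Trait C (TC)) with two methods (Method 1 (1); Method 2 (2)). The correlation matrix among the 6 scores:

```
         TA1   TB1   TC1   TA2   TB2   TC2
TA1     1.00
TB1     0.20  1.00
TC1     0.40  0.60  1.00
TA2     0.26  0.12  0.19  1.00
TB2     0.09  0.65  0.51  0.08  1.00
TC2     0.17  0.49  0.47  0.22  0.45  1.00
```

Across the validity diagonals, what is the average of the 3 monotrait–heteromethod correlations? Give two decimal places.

Convergent values: 0.26, 0.65, 0.47; mean = 1.38/3 = 0.46.

0.46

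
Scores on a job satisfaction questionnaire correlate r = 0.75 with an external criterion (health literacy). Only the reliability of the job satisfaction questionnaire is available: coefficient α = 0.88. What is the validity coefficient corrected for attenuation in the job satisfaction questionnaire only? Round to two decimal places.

Single correction: r_c = r_obs / √r_xx = 0.75 / √0.88 = 0.75 / 0.9381 ≈ 0.80.

0.80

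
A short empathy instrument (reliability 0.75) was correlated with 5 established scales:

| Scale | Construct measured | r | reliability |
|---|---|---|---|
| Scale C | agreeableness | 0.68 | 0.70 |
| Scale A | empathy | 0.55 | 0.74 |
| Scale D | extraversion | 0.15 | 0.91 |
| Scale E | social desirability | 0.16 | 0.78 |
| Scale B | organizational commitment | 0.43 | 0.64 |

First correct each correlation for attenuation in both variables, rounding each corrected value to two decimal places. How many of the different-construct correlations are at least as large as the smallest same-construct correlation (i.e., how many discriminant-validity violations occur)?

Disattenuated r (r / √(r_scale · r_new)):
  Scale C (disc): 0.68 / √(0.70·0.75) = 0.94
  Scale A (conv): 0.55 / √(0.74·0.75) = 0.74
  Scale D (disc): 0.15 / √(0.91·0.75) = 0.18
  Scale E (disc): 0.16 / √(0.78·0.75) = 0.21
  Scale B (disc): 0.43 / √(0.64·0.75) = 0.62
Smallest convergent = 0.74. Discriminant values: 0.94, 0.18, 0.21, 0.62; count ≥ 0.74 → 1.

1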